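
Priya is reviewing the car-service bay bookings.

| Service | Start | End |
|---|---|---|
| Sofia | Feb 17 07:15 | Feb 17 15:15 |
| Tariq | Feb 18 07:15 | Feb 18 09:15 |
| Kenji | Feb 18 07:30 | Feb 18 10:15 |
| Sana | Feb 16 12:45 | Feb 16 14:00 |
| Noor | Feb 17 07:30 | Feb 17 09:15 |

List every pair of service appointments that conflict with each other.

Kenji & Tariq, Noor & Sofia

Check each pair: they overlap iff neither finishes before the other starts.
Sorted by start: Sana, Sofia, Noor, Tariq, Kenji.
Sofia starts after Sana ends, so nothing later overlaps Sana either.
Noor starts before Sofia ends → Sofia and Noor overlap.
Tariq starts after Sofia ends, so nothing later overlaps Sofia either.
Tariq starts after Noor ends, so nothing later overlaps Noor either.
Kenji starts before Tariq ends → Tariq and Kenji overlap.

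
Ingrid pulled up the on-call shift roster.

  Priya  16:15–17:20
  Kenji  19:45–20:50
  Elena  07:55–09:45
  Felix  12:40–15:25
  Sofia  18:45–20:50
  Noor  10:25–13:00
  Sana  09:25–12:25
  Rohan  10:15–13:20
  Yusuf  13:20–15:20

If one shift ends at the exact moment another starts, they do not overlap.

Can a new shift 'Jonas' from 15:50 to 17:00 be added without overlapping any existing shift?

No — it overlaps Priya

Elena: ends 09:45 at or before Jonas starts 15:50 → clear.
Sana: ends 12:25 at or before Jonas starts 15:50 → clear.
Rohan: ends 13:20 at or before Jonas starts 15:50 → clear.
Noor: ends 13:00 at or before Jonas starts 15:50 → clear.
Felix: ends 15:25 at or before Jonas starts 15:50 → clear.
Yusuf: ends 15:20 at or before Jonas starts 15:50 → clear.
Priya: starts 16:15 before Jonas ends 17:00, and ends 17:20 after Jonas starts 15:50 → overlap.
Sofia: starts 18:45 at or after Jonas ends 17:00 → clear.
Kenji: starts 19:45 at or after Jonas ends 17:00 → clear.
Jonas overlaps Priya.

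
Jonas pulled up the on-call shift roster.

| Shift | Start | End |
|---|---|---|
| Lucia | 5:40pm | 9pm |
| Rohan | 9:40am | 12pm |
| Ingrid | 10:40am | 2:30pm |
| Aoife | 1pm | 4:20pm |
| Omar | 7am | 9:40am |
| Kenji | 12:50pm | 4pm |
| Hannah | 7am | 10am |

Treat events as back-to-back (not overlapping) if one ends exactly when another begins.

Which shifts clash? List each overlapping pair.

Aoife & Ingrid, Aoife & Kenji, Hannah & Omar, Hannah & Rohan, Ingrid & Kenji, Ingrid & Rohan

Sorted by start: Omar, Hannah, Rohan, Ingrid, Kenji, Aoife, Lucia.
Hannah starts before Omar ends → Omar and Hannah overlap.
Rohan starts exactly when Omar ends (back-to-back, no overlap); Omar is clear from here.
Rohan starts before Hannah ends → Hannah and Rohan overlap.
Ingrid starts after Hannah ends; Hannah is clear from here.
Ingrid starts before Rohan ends → Rohan and Ingrid overlap.
Kenji starts after Rohan ends; Rohan is clear from here.
Kenji starts before Ingrid ends → Ingrid and Kenji overlap.
Aoife starts before Ingrid ends → Ingrid and Aoife overlap.
Lucia starts after Ingrid ends.
Aoife starts before Kenji ends → Kenji and Aoife overlap.
Lucia starts after Kenji ends.
Lucia starts after Aoife ends.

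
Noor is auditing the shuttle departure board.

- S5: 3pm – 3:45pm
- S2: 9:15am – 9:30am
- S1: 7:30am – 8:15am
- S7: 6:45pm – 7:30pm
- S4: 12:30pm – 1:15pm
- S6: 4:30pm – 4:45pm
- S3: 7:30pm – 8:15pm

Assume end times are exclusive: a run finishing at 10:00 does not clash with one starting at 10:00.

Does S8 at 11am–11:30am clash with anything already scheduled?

S1: ends 8:15am at or before S8 starts 11am → clear.
S2: ends 9:30am at or before S8 starts 11am → clear.
S4: starts 12:30pm at or after S8 ends 11:30am → clear.
S5: starts 3pm at or after S8 ends 11:30am → clear.
S6: starts 4:30pm at or after S8 ends 11:30am → clear.
S7: starts 6:45pm at or after S8 ends 11:30am → clear.
S3: starts 7:30pm at or after S8 ends 11:30am → clear.

No — it doesn't clash with anything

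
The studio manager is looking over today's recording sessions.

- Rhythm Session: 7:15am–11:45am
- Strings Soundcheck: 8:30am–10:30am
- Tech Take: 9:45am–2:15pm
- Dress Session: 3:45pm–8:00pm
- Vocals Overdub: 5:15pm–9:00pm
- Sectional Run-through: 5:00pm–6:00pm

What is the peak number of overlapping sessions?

Sweep the timeline, counting +1 at each start and −1 at each end (ends before starts at a tie):
7:15am start Rhythm Session → 1
8:30am start Strings Soundcheck → 2
9:45am start Tech Take → 3
10:30am end Strings Soundcheck → 2
11:45am end Rhythm Session → 1
2:15pm end Tech Take → 0
3:45pm start Dress Session → 1
5:00pm start Sectional Run-through → 2
5:15pm start Vocals Overdub → 3
6:00pm end Sectional Run-through → 2
8:00pm end Dress Session → 1
9:00pm end Vocals Overdub → 0
Peak is 3, at 9:45am (Rhythm Session, Strings Soundcheck, Tech Take).

3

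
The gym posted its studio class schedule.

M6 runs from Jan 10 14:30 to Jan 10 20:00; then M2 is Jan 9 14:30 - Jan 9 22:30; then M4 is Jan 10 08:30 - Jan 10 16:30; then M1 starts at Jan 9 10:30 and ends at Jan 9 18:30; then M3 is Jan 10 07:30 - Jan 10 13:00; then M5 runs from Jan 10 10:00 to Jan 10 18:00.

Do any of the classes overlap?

Yes

Sorted by start: M1, M2, M3, M4, M5, M6.
M2 starts before M1 ends → M1 and M2 overlap.
That's a conflict, so the schedule is not conflict-free.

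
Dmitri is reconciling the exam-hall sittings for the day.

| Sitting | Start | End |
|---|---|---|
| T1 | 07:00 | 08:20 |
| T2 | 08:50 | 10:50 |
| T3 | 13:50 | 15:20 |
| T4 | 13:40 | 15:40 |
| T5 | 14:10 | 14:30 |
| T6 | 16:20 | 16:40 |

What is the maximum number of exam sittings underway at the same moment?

3

Sweep the timeline, counting +1 at each start and −1 at each end (ends before starts at a tie):
07:00 start T1 → 1
08:20 end T1 → 0
08:50 start T2 → 1
10:50 end T2 → 0
13:40 start T4 → 1
13:50 start T3 → 2
14:10 start T5 → 3
14:30 end T5 → 2
15:20 end T3 → 1
15:40 end T4 → 0
16:20 start T6 → 1
16:40 end T6 → 0
Peak is 3, at 14:10 (T3, T4, T5).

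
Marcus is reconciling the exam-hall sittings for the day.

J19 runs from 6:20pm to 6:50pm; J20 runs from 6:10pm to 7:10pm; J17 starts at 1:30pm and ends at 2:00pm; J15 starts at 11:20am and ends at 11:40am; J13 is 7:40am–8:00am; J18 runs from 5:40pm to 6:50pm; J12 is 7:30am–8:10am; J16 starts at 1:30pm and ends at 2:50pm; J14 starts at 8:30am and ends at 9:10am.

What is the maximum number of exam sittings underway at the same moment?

3

Sort all start/end points and keep a running count:
7:30am start J12 → 1
7:40am start J13 → 2
8:00am end J13 → 1
8:10am end J12 → 0
8:30am start J14 → 1
9:10am end J14 → 0
11:20am start J15 → 1
11:40am end J15 → 0
1:30pm start J16 → 1
1:30pm start J17 → 2
2:00pm end J17 → 1
2:50pm end J16 → 0
5:40pm start J18 → 1
6:10pm start J20 → 2
6:20pm start J19 → 3
6:50pm end J18 → 2
6:50pm end J19 → 1
7:10pm end J20 → 0
Peak is 3, at 6:20pm (J18, J19, J20).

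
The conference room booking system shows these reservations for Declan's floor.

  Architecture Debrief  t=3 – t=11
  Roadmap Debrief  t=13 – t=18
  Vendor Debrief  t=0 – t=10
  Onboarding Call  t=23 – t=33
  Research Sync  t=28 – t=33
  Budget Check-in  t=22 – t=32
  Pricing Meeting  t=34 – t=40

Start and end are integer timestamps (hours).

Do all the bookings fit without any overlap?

No

Sorted by start: Vendor Debrief, Architecture Debrief, Roadmap Debrief, Budget Check-in, Onboarding Call, Research Sync, Pricing Meeting.
Architecture Debrief starts before Vendor Debrief ends → Vendor Debrief and Architecture Debrief overlap.
That's a conflict, so the schedule is not conflict-free.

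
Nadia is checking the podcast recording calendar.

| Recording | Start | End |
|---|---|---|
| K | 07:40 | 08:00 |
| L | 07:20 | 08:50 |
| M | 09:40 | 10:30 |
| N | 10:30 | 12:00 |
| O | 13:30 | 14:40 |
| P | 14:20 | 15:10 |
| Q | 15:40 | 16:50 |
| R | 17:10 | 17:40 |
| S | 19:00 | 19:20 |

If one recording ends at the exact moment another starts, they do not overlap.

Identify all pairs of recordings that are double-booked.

K & L, O & P

Check each pair: they overlap iff neither finishes before the other starts.
Sorted by start: L, K, M, N, O, P, Q, R, S.
K starts before L ends → L and K overlap.
M starts after L ends; L is clear from here.
M starts after K ends; K is clear from here.
N starts exactly when M ends (back-to-back, no overlap); M is clear from here.
O starts after N ends; N is clear from here.
P starts before O ends → O and P overlap.
Q starts after O ends; O is clear from here.
Q starts after P ends; P is clear from here.
R starts after Q ends; Q is clear from here.
S starts after R ends.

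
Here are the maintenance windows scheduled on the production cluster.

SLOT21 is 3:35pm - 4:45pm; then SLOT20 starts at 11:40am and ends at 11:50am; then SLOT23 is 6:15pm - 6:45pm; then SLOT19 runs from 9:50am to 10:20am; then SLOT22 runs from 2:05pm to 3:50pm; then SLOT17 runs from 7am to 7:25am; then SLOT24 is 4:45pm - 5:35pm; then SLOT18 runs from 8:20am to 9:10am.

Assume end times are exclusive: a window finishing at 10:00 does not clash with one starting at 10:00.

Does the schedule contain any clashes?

Check each pair: they overlap iff neither finishes before the other starts.
Sorted by start: SLOT17, SLOT18, SLOT19, SLOT20, SLOT22, SLOT21, SLOT24, SLOT23.
SLOT18 starts after SLOT17 ends; SLOT17 is clear from here.
SLOT19 starts after SLOT18 ends; SLOT18 is clear from here.
SLOT20 starts after SLOT19 ends; SLOT19 is clear from here.
SLOT22 starts after SLOT20 ends; SLOT20 is clear from here.
SLOT21 starts before SLOT22 ends → SLOT22 and SLOT21 overlap.
That's a conflict, so the schedule is not conflict-free.

Yes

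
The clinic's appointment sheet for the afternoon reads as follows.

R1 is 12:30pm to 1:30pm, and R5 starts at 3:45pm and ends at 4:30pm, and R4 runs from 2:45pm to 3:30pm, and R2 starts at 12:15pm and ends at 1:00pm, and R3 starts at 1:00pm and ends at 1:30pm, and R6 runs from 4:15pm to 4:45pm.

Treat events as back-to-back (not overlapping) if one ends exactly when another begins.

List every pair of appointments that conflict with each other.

Sorted by start: R2, R1, R3, R4, R5, R6.
R1 starts before R2 ends → R2 and R1 overlap.
R3 starts exactly when R2 ends (back-to-back, no overlap); R2 is clear from here.
R3 starts before R1 ends → R1 and R3 overlap.
R4 starts after R1 ends; R1 is clear from here.
R4 starts after R3 ends; R3 is clear from here.
R5 starts after R4 ends; R4 is clear from here.
R6 starts before R5 ends → R5 and R6 overlap.

R1 & R2, R1 & R3, R5 & R6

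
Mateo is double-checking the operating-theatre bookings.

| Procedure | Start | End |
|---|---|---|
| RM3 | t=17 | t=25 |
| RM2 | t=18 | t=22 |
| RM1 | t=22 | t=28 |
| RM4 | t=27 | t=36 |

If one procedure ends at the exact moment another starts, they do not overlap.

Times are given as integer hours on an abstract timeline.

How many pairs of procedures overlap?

Check each pair: they overlap iff neither finishes before the other starts.
Sorted by start: RM3, RM2, RM1, RM4.
RM2 starts before RM3 ends → RM3 and RM2 overlap.
RM1 starts before RM3 ends → RM3 and RM1 overlap.
RM4 starts after RM3 ends.
RM1 starts exactly when RM2 ends (back-to-back, no overlap), so RM2 has no further overlaps.
RM4 starts before RM1 ends → RM1 and RM4 overlap.
Overlapping pairs: RM1 & RM3, RM1 & RM4, RM2 & RM3 — 3 in total.

3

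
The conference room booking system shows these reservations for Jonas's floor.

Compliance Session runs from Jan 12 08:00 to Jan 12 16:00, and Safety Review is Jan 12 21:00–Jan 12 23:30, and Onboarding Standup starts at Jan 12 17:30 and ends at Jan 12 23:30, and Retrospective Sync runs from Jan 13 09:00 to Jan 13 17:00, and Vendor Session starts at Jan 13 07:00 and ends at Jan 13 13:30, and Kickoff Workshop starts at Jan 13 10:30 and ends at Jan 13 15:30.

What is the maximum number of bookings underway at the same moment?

Sort all start/end points and keep a running count:
Jan 12 08:00 start Compliance Session → 1
Jan 12 16:00 end Compliance Session → 0
Jan 12 17:30 start Onboarding Standup → 1
Jan 12 21:00 start Safety Review → 2
Jan 12 23:30 end Onboarding Standup → 1
Jan 12 23:30 end Safety Review → 0
Jan 13 07:00 start Vendor Session → 1
Jan 13 09:00 start Retrospective Sync → 2
Jan 13 10:30 start Kickoff Workshop → 3
Jan 13 13:30 end Vendor Session → 2
Jan 13 15:30 end Kickoff Workshop → 1
Jan 13 17:00 end Retrospective Sync → 0
Peak is 3, at Jan 13 10:30 (Kickoff Workshop, Retrospective Sync, Vendor Session).

3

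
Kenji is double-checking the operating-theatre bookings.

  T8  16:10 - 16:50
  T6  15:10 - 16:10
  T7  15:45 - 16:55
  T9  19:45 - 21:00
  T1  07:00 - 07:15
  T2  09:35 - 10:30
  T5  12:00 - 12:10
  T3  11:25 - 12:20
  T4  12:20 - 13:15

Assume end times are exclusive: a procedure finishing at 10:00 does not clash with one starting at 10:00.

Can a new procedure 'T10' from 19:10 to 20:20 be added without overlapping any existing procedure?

No — it overlaps T9

T1: ends 07:15 at or before T10 starts 19:10 → clear.
T2: ends 10:30 at or before T10 starts 19:10 → clear.
T3: ends 12:20 at or before T10 starts 19:10 → clear.
T5: ends 12:10 at or before T10 starts 19:10 → clear.
T4: ends 13:15 at or before T10 starts 19:10 → clear.
T6: ends 16:10 at or before T10 starts 19:10 → clear.
T7: ends 16:55 at or before T10 starts 19:10 → clear.
T8: ends 16:50 at or before T10 starts 19:10 → clear.
T9: starts 19:45 before T10 ends 20:20, and ends 21:00 after T10 starts 19:10 → overlap.
T10 overlaps T9.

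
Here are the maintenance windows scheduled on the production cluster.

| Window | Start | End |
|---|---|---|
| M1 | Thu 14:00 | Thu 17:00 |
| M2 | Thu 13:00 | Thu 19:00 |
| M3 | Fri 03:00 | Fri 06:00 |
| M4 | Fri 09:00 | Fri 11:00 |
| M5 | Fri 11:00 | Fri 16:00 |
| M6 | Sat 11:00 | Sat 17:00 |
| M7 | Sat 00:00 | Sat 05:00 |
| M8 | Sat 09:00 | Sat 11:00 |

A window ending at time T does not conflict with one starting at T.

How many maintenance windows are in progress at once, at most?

Sort all start/end points and keep a running count:
Thu 13:00 start M2 → 1
Thu 14:00 start M1 → 2
Thu 17:00 end M1 → 1
Thu 19:00 end M2 → 0
Fri 03:00 start M3 → 1
Fri 06:00 end M3 → 0
Fri 09:00 start M4 → 1
Fri 11:00 end M4 → 0
Fri 11:00 start M5 → 1
Fri 16:00 end M5 → 0
Sat 00:00 start M7 → 1
Sat 05:00 end M7 → 0
Sat 09:00 start M8 → 1
Sat 11:00 end M8 → 0
Sat 11:00 start M6 → 1
Sat 17:00 end M6 → 0
Peak is 2, at Thu 14:00 (M1, M2).

2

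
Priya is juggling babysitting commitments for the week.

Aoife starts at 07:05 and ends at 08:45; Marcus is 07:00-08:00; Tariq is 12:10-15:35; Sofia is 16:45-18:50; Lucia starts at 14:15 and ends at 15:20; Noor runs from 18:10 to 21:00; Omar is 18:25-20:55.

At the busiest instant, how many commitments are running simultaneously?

3

Walk through starts and ends in time order (an end at T is processed before a start at T):
07:00 start Marcus → 1
07:05 start Aoife → 2
08:00 end Marcus → 1
08:45 end Aoife → 0
12:10 start Tariq → 1
14:15 start Lucia → 2
15:20 end Lucia → 1
15:35 end Tariq → 0
16:45 start Sofia → 1
18:10 start Noor → 2
18:25 start Omar → 3
18:50 end Sofia → 2
20:55 end Omar → 1
21:00 end Noor → 0
Peak is 3, at 18:25 (Noor, Omar, Sofia).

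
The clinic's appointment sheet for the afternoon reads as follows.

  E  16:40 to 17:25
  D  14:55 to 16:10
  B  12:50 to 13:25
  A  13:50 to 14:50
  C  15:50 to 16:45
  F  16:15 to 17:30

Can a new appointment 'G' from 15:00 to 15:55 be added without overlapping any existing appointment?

No — it overlaps C, D

B: ends 13:25 at or before G starts 15:00 → clear.
A: ends 14:50 at or before G starts 15:00 → clear.
D: starts 14:55 before G ends 15:55, and ends 16:10 after G starts 15:00 → overlap.
C: starts 15:50 before G ends 15:55, and ends 16:45 after G starts 15:00 → overlap.
F: starts 16:15 at or after G ends 15:55 → clear.
E: starts 16:40 at or after G ends 15:55 → clear.
G overlaps C, D.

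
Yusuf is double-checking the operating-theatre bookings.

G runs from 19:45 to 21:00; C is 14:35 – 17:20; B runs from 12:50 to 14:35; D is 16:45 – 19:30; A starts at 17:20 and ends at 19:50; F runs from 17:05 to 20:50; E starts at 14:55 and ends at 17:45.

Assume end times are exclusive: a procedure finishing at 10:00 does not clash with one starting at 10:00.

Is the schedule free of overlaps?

No

Check each pair: they overlap iff neither finishes before the other starts.
Sorted by start: B, C, E, D, F, A, G.
C starts exactly when B ends (back-to-back, no overlap); B is clear from here.
E starts before C ends → C and E overlap.
That's a conflict, so the schedule is not conflict-free.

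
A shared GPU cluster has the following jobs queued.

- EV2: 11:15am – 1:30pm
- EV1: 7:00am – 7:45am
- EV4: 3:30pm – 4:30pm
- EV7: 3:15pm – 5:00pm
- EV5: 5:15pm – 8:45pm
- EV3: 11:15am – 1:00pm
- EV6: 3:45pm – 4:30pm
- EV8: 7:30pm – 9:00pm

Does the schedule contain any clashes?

Sorted by start: EV1, EV2, EV3, EV7, EV4, EV6, EV5, EV8.
EV2 starts after EV1 ends, so nothing later overlaps EV1 either.
EV3 starts before EV2 ends → EV2 and EV3 overlap.
That's a conflict, so the schedule is not conflict-free.

Yes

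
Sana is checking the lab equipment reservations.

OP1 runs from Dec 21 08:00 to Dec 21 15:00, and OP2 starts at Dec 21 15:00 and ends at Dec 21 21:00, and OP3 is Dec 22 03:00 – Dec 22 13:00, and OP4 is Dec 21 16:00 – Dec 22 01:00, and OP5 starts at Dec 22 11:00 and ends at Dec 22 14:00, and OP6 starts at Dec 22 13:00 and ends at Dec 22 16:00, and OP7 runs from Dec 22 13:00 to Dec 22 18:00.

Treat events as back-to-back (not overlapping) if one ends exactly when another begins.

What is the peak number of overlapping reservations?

Sweep the timeline, counting +1 at each start and −1 at each end (ends before starts at a tie):
Dec 21 08:00 start OP1 → 1
Dec 21 15:00 end OP1 → 0
Dec 21 15:00 start OP2 → 1
Dec 21 16:00 start OP4 → 2
Dec 21 21:00 end OP2 → 1
Dec 22 01:00 end OP4 → 0
Dec 22 03:00 start OP3 → 1
Dec 22 11:00 start OP5 → 2
Dec 22 13:00 end OP3 → 1
Dec 22 13:00 start OP6 → 2
Dec 22 13:00 start OP7 → 3
Dec 22 14:00 end OP5 → 2
Dec 22 16:00 end OP6 → 1
Dec 22 18:00 end OP7 → 0
Peak is 3, at Dec 22 13:00 (OP5, OP6, OP7).

3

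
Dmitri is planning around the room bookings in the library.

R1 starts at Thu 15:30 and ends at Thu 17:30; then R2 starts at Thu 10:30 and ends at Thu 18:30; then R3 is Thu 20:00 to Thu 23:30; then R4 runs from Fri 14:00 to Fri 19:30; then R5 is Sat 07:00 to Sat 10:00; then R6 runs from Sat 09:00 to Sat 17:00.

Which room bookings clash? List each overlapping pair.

Sorted by start: R2, R1, R3, R4, R5, R6.
R1 starts before R2 ends → R2 and R1 overlap.
R3 starts after R2 ends, so nothing later overlaps R2 either.
R3 starts after R1 ends, so nothing later overlaps R1 either.
R4 starts after R3 ends, so nothing later overlaps R3 either.
R5 starts after R4 ends, so nothing later overlaps R4 either.
R6 starts before R5 ends → R5 and R6 overlap.

R1 & R2, R5 & R6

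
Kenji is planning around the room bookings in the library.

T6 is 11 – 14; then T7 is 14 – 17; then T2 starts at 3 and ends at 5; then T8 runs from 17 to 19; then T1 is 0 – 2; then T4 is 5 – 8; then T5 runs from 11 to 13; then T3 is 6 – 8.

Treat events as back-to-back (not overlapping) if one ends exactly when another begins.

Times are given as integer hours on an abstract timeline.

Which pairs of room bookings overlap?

Sorted by start: T1, T2, T4, T3, T5, T6, T7, T8.
T2 starts after T1 ends; T1 is clear from here.
T4 starts exactly when T2 ends (back-to-back, no overlap); T2 is clear from here.
T3 starts before T4 ends → T4 and T3 overlap.
T5 starts after T4 ends; T4 is clear from here.
T5 starts after T3 ends; T3 is clear from here.
T6 starts before T5 ends → T5 and T6 overlap.
T7 starts after T5 ends; T5 is clear from here.
T7 starts exactly when T6 ends (back-to-back, no overlap); T6 is clear from here.
T8 starts exactly when T7 ends (back-to-back, no overlap).

T3 & T4, T5 & T6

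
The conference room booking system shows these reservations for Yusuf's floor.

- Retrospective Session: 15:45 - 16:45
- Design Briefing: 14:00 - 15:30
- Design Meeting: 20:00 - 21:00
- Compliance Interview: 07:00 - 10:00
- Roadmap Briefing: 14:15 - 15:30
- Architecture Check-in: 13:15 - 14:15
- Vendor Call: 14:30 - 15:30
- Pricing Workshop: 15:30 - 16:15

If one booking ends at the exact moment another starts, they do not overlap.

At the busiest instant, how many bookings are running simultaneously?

Sort all start/end points and keep a running count:
07:00 start Compliance Interview → 1
10:00 end Compliance Interview → 0
13:15 start Architecture Check-in → 1
14:00 start Design Briefing → 2
14:15 end Architecture Check-in → 1
14:15 start Roadmap Briefing → 2
14:30 start Vendor Call → 3
15:30 end Design Briefing → 2
15:30 end Roadmap Briefing → 1
15:30 end Vendor Call → 0
15:30 start Pricing Workshop → 1
15:45 start Retrospective Session → 2
16:15 end Pricing Workshop → 1
16:45 end Retrospective Session → 0
20:00 start Design Meeting → 1
21:00 end Design Meeting → 0
Peak is 3, at 14:30 (Design Briefing, Roadmap Briefing, Vendor Call).

3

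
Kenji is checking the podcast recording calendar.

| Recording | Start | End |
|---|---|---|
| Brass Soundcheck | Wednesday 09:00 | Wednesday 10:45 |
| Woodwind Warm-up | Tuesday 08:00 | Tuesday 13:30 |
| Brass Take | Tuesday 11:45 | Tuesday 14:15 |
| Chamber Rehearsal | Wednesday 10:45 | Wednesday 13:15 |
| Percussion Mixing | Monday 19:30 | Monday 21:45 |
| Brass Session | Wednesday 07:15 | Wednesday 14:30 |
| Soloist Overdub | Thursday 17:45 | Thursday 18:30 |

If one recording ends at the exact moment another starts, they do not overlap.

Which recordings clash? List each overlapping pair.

Sorted by start: Percussion Mixing, Woodwind Warm-up, Brass Take, Brass Session, Brass Soundcheck, Chamber Rehearsal, Soloist Overdub.
Woodwind Warm-up starts after Percussion Mixing ends; Percussion Mixing is clear from here.
Brass Take starts before Woodwind Warm-up ends → Woodwind Warm-up and Brass Take overlap.
Brass Session starts after Woodwind Warm-up ends; Woodwind Warm-up is clear from here.
Brass Session starts after Brass Take ends; Brass Take is clear from here.
Brass Soundcheck starts before Brass Session ends → Brass Session and Brass Soundcheck overlap.
Chamber Rehearsal starts before Brass Session ends → Brass Session and Chamber Rehearsal overlap.
Soloist Overdub starts after Brass Session ends.
Chamber Rehearsal starts exactly when Brass Soundcheck ends (back-to-back, no overlap); Brass Soundcheck is clear from here.
Soloist Overdub starts after Chamber Rehearsal ends.

Brass Session & Brass Soundcheck, Brass Session & Chamber Rehearsal, Brass Take & Woodwind Warm-up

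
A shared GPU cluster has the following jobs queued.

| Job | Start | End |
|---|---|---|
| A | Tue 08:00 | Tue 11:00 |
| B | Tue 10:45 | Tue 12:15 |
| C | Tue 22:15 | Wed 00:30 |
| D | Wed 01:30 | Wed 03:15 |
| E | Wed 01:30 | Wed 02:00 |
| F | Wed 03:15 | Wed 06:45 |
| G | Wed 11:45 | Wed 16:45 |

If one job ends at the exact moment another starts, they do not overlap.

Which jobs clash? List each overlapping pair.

Sorted by start: A, B, C, D, E, F, G.
B starts before A ends → A and B overlap.
C starts after A ends, so A has no further overlaps.
C starts after B ends, so B has no further overlaps.
D starts after C ends, so C has no further overlaps.
E starts before D ends → D and E overlap.
F starts exactly when D ends (back-to-back, no overlap), so D has no further overlaps.
F starts after E ends, so E has no further overlaps.
G starts after F ends.

A & B, D & E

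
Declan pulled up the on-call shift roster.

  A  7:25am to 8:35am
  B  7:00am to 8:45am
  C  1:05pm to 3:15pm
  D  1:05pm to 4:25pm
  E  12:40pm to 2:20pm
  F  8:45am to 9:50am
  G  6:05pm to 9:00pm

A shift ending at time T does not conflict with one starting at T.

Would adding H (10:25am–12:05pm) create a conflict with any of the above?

No — it doesn't clash with anything

B: ends 8:45am at or before H starts 10:25am → clear.
A: ends 8:35am at or before H starts 10:25am → clear.
F: ends 9:50am at or before H starts 10:25am → clear.
E: starts 12:40pm at or after H ends 12:05pm → clear.
C: starts 1:05pm at or after H ends 12:05pm → clear.
D: starts 1:05pm at or after H ends 12:05pm → clear.
G: starts 6:05pm at or after H ends 12:05pm → clear.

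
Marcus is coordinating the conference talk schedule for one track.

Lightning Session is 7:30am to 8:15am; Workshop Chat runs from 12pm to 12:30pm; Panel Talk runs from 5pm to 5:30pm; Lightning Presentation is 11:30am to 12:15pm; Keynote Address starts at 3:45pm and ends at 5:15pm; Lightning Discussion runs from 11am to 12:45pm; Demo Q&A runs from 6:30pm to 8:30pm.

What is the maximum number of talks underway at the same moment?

3

Sweep the timeline, counting +1 at each start and −1 at each end (ends before starts at a tie):
7:30am start Lightning Session → 1
8:15am end Lightning Session → 0
11am start Lightning Discussion → 1
11:30am start Lightning Presentation → 2
12pm start Workshop Chat → 3
12:15pm end Lightning Presentation → 2
12:30pm end Workshop Chat → 1
12:45pm end Lightning Discussion → 0
3:45pm start Keynote Address → 1
5pm start Panel Talk → 2
5:15pm end Keynote Address → 1
5:30pm end Panel Talk → 0
6:30pm start Demo Q&A → 1
8:30pm end Demo Q&A → 0
Peak is 3, at 12pm (Lightning Discussion, Lightning Presentation, Workshop Chat).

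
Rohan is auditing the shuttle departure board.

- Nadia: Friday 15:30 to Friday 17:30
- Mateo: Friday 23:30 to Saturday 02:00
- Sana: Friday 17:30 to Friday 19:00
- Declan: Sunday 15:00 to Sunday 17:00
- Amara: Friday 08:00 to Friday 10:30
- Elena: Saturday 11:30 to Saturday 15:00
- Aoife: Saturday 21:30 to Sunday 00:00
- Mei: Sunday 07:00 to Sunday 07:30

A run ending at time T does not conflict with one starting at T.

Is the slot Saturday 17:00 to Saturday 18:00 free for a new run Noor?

Yes — the slot is free

Amara: ends Friday 10:30 at or before Noor starts Saturday 17:00 → clear.
Nadia: ends Friday 17:30 at or before Noor starts Saturday 17:00 → clear.
Sana: ends Friday 19:00 at or before Noor starts Saturday 17:00 → clear.
Mateo: ends Saturday 02:00 at or before Noor starts Saturday 17:00 → clear.
Elena: ends Saturday 15:00 at or before Noor starts Saturday 17:00 → clear.
Aoife: starts Saturday 21:30 at or after Noor ends Saturday 18:00 → clear.
Mei: starts Sunday 07:00 at or after Noor ends Saturday 18:00 → clear.
Declan: starts Sunday 15:00 at or after Noor ends Saturday 18:00 → clear.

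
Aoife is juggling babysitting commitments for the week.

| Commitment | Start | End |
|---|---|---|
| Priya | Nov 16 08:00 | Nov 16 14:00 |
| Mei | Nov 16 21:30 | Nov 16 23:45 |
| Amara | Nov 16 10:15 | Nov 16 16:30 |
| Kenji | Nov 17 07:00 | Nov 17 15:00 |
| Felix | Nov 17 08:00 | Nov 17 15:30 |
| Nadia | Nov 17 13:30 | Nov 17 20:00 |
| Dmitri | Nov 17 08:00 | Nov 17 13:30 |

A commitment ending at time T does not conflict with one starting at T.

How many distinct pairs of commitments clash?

Sorted by start: Priya, Amara, Mei, Kenji, Felix, Dmitri, Nadia.
Amara starts before Priya ends → Priya and Amara overlap.
Mei starts after Priya ends — done with Priya.
Mei starts after Amara ends — done with Amara.
Kenji starts after Mei ends — done with Mei.
Felix starts before Kenji ends → Kenji and Felix overlap.
Dmitri starts before Kenji ends → Kenji and Dmitri overlap.
Nadia starts before Kenji ends → Kenji and Nadia overlap.
Dmitri starts before Felix ends → Felix and Dmitri overlap.
Nadia starts before Felix ends → Felix and Nadia overlap.
Nadia starts exactly when Dmitri ends (back-to-back, no overlap).
Overlapping pairs: Amara & Priya, Dmitri & Felix, Dmitri & Kenji, Felix & Kenji, Felix & Nadia, Kenji & Nadia — 6 in total.

6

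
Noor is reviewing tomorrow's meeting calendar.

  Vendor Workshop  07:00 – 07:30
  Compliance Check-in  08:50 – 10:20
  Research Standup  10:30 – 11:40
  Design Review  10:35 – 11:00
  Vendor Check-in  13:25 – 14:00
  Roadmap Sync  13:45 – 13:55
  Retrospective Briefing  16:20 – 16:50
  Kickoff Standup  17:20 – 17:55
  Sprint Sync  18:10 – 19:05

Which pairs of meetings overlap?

Two intervals overlap when each starts before the other ends.
Sorted by start: Vendor Workshop, Compliance Check-in, Research Standup, Design Review, Vendor Check-in, Roadmap Sync, Retrospective Briefing, Kickoff Standup, Sprint Sync.
Compliance Check-in starts after Vendor Workshop ends, so Vendor Workshop has no further overlaps.
Research Standup starts after Compliance Check-in ends, so Compliance Check-in has no further overlaps.
Design Review starts before Research Standup ends → Research Standup and Design Review overlap.
Vendor Check-in starts after Research Standup ends, so Research Standup has no further overlaps.
Vendor Check-in starts after Design Review ends, so Design Review has no further overlaps.
Roadmap Sync starts before Vendor Check-in ends → Vendor Check-in and Roadmap Sync overlap.
Retrospective Briefing starts after Vendor Check-in ends, so Vendor Check-in has no further overlaps.
Retrospective Briefing starts after Roadmap Sync ends, so Roadmap Sync has no further overlaps.
Kickoff Standup starts after Retrospective Briefing ends, so Retrospective Briefing has no further overlaps.
Sprint Sync starts after Kickoff Standup ends.

Design Review & Research Standup, Roadmap Sync & Vendor Check-in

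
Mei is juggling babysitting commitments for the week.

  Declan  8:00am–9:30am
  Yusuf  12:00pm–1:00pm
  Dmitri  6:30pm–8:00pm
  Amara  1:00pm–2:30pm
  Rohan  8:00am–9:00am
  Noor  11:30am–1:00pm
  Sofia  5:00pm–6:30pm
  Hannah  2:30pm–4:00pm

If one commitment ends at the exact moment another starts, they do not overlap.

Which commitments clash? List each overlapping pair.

Declan & Rohan, Noor & Yusuf

Sorted by start: Rohan, Declan, Noor, Yusuf, Amara, Hannah, Sofia, Dmitri.
Declan starts before Rohan ends → Rohan and Declan overlap.
Noor starts after Rohan ends, so nothing later overlaps Rohan either.
Noor starts after Declan ends, so nothing later overlaps Declan either.
Yusuf starts before Noor ends → Noor and Yusuf overlap.
Amara starts exactly when Noor ends (back-to-back, no overlap), so nothing later overlaps Noor either.
Amara starts exactly when Yusuf ends (back-to-back, no overlap), so nothing later overlaps Yusuf either.
Hannah starts exactly when Amara ends (back-to-back, no overlap), so nothing later overlaps Amara either.
Sofia starts after Hannah ends, so nothing later overlaps Hannah either.
Dmitri starts exactly when Sofia ends (back-to-back, no overlap).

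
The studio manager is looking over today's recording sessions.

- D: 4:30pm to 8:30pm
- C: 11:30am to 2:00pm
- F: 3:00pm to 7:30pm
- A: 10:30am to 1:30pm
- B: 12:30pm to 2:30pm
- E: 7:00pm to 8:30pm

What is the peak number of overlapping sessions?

Sweep the timeline, counting +1 at each start and −1 at each end (ends before starts at a tie):
10:30am start A → 1
11:30am start C → 2
12:30pm start B → 3
1:30pm end A → 2
2:00pm end C → 1
2:30pm end B → 0
3:00pm start F → 1
4:30pm start D → 2
7:00pm start E → 3
7:30pm end F → 2
8:30pm end D → 1
8:30pm end E → 0
Peak is 3, at 12:30pm (A, B, C).

3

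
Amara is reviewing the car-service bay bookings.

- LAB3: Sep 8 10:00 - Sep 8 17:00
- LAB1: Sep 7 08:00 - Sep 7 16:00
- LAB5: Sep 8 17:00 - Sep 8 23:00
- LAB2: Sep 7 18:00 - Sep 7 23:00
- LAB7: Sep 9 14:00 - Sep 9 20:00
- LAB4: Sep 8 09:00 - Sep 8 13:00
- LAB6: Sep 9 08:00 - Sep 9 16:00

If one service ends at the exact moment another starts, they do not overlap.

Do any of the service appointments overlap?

Sorted by start: LAB1, LAB2, LAB4, LAB3, LAB5, LAB6, LAB7.
LAB2 starts after LAB1 ends, so nothing later overlaps LAB1 either.
LAB4 starts after LAB2 ends, so nothing later overlaps LAB2 either.
LAB3 starts before LAB4 ends → LAB4 and LAB3 overlap.
That's a conflict, so the schedule is not conflict-free.

Yes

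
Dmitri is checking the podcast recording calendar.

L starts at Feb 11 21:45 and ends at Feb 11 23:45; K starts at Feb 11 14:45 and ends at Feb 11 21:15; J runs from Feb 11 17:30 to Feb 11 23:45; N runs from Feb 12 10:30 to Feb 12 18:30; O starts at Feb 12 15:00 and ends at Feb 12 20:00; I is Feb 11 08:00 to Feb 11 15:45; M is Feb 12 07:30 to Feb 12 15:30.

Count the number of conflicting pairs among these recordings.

6

Sorted by start: I, K, J, L, M, N, O.
K starts before I ends → I and K overlap.
J starts after I ends, so nothing later overlaps I either.
J starts before K ends → K and J overlap.
L starts after K ends, so nothing later overlaps K either.
L starts before J ends → J and L overlap.
M starts after J ends, so nothing later overlaps J either.
M starts after L ends, so nothing later overlaps L either.
N starts before M ends → M and N overlap.
O starts before M ends → M and O overlap.
O starts before N ends → N and O overlap.
Overlapping pairs: I & K, J & K, J & L, M & N, M & O, N & O — 6 in total.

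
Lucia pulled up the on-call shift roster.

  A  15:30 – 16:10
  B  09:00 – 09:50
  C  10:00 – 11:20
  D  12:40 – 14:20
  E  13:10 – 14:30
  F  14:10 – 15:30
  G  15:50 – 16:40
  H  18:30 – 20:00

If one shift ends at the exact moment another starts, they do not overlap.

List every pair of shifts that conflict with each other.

A & G, D & E, D & F, E & F

Sorted by start: B, C, D, E, F, A, G, H.
C starts after B ends — done with B.
D starts after C ends — done with C.
E starts before D ends → D and E overlap.
F starts before D ends → D and F overlap.
A starts after D ends — done with D.
F starts before E ends → E and F overlap.
A starts after E ends — done with E.
A starts exactly when F ends (back-to-back, no overlap) — done with F.
G starts before A ends → A and G overlap.
H starts after A ends.
H starts after G ends.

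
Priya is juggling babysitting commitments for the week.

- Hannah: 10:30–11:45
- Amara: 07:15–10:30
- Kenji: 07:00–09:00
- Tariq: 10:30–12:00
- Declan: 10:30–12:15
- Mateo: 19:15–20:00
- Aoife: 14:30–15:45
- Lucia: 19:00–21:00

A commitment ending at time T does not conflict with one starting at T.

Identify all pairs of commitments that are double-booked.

Two intervals overlap when each starts before the other ends.
Sorted by start: Kenji, Amara, Hannah, Tariq, Declan, Aoife, Lucia, Mateo.
Amara starts before Kenji ends → Kenji and Amara overlap.
Hannah starts after Kenji ends; Kenji is clear from here.
Hannah starts exactly when Amara ends (back-to-back, no overlap); Amara is clear from here.
Tariq starts before Hannah ends → Hannah and Tariq overlap.
Declan starts before Hannah ends → Hannah and Declan overlap.
Aoife starts after Hannah ends; Hannah is clear from here.
Declan starts before Tariq ends → Tariq and Declan overlap.
Aoife starts after Tariq ends; Tariq is clear from here.
Aoife starts after Declan ends; Declan is clear from here.
Lucia starts after Aoife ends; Aoife is clear from here.
Mateo starts before Lucia ends → Lucia and Mateo overlap.

Amara & Kenji, Declan & Hannah, Declan & Tariq, Hannah & Tariq, Lucia & Mateo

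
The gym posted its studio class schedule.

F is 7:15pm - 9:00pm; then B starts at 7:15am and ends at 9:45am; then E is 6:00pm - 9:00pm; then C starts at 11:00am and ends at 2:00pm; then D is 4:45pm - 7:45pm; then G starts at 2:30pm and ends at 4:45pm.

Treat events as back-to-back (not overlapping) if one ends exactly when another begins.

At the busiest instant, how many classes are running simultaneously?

Sort all start/end points and keep a running count:
7:15am start B → 1
9:45am end B → 0
11:00am start C → 1
2:00pm end C → 0
2:30pm start G → 1
4:45pm end G → 0
4:45pm start D → 1
6:00pm start E → 2
7:15pm start F → 3
7:45pm end D → 2
9:00pm end E → 1
9:00pm end F → 0
Peak is 3, at 7:15pm (D, E, F).

3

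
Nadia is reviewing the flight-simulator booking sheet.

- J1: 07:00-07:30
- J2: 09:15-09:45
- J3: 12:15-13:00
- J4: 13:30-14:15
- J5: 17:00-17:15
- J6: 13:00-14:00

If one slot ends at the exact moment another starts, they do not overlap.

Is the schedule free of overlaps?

Sorted by start: J1, J2, J3, J6, J4, J5.
J2 starts after J1 ends; J1 is clear from here.
J3 starts after J2 ends; J2 is clear from here.
J6 starts exactly when J3 ends (back-to-back, no overlap); J3 is clear from here.
J4 starts before J6 ends → J6 and J4 overlap.
That's a conflict, so the schedule is not conflict-free.

No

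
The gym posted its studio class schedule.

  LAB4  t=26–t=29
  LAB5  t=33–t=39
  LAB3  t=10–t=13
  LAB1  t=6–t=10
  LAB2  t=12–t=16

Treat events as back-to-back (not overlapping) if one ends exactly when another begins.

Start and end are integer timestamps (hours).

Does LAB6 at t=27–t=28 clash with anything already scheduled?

Yes — it overlaps LAB4

LAB1: ends t=10 at or before LAB6 starts t=27 → clear.
LAB3: ends t=13 at or before LAB6 starts t=27 → clear.
LAB2: ends t=16 at or before LAB6 starts t=27 → clear.
LAB4: starts t=26 before LAB6 ends t=28, and ends t=29 after LAB6 starts t=27 → overlap.
LAB5: starts t=33 at or after LAB6 ends t=28 → clear.
LAB6 overlaps LAB4.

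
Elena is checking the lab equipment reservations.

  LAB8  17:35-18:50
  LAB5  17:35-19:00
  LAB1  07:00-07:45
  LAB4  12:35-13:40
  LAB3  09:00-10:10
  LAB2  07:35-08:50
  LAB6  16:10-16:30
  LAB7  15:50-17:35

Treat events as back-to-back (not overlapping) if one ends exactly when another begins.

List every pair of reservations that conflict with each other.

LAB1 & LAB2, LAB5 & LAB8, LAB6 & LAB7

Two intervals overlap when each starts before the other ends.
Sorted by start: LAB1, LAB2, LAB3, LAB4, LAB7, LAB6, LAB5, LAB8.
LAB2 starts before LAB1 ends → LAB1 and LAB2 overlap.
LAB3 starts after LAB1 ends, so LAB1 has no further overlaps.
LAB3 starts after LAB2 ends, so LAB2 has no further overlaps.
LAB4 starts after LAB3 ends, so LAB3 has no further overlaps.
LAB7 starts after LAB4 ends, so LAB4 has no further overlaps.
LAB6 starts before LAB7 ends → LAB7 and LAB6 overlap.
LAB5 starts exactly when LAB7 ends (back-to-back, no overlap), so LAB7 has no further overlaps.
LAB5 starts after LAB6 ends, so LAB6 has no further overlaps.
LAB8 starts before LAB5 ends → LAB5 and LAB8 overlap.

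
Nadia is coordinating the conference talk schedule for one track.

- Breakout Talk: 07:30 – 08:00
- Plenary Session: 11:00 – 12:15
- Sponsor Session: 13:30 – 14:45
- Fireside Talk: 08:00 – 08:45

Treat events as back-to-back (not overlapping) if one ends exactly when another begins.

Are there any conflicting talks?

No

Check each pair: they overlap iff neither finishes before the other starts.
Sorted by start: Breakout Talk, Fireside Talk, Plenary Session, Sponsor Session.
Fireside Talk starts exactly when Breakout Talk ends (back-to-back, no overlap), so Breakout Talk has no further overlaps.
Plenary Session starts after Fireside Talk ends, so Fireside Talk has no further overlaps.
Sponsor Session starts after Plenary Session ends.
Every pair is clear; the schedule has no overlaps.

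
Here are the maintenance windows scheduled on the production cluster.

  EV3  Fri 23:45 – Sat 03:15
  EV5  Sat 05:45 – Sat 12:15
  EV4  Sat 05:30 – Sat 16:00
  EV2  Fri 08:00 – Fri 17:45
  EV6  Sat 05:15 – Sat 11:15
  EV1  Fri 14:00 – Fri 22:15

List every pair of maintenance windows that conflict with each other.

Sorted by start: EV2, EV1, EV3, EV6, EV4, EV5.
EV1 starts before EV2 ends → EV2 and EV1 overlap.
EV3 starts after EV2 ends, so EV2 has no further overlaps.
EV3 starts after EV1 ends, so EV1 has no further overlaps.
EV6 starts after EV3 ends, so EV3 has no further overlaps.
EV4 starts before EV6 ends → EV6 and EV4 overlap.
EV5 starts before EV6 ends → EV6 and EV5 overlap.
EV5 starts before EV4 ends → EV4 and EV5 overlap.

EV1 & EV2, EV4 & EV5, EV4 & EV6, EV5 & EV6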